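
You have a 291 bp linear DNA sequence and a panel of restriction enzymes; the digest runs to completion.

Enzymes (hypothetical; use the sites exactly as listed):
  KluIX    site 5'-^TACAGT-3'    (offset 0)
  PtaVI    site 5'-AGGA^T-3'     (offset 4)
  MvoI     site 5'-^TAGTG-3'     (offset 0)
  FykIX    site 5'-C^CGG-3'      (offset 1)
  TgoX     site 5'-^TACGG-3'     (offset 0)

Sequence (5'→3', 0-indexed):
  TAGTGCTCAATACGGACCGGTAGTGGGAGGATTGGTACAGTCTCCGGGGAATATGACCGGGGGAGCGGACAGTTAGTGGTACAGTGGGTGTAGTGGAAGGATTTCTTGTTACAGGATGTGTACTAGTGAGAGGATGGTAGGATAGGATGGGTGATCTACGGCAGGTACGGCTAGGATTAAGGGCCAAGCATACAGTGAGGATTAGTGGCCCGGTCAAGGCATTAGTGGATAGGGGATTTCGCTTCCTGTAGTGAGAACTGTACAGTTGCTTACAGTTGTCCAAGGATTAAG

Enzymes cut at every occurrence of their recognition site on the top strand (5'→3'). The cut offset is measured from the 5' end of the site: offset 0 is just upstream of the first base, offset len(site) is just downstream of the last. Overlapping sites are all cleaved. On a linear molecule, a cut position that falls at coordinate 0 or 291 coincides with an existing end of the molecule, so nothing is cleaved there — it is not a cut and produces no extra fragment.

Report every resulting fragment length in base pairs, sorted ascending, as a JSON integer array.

Scan for sites:
  KluIX (TACAGT, off=0): starts [35, 79, 190, 260, 270] → cuts [35, 79, 190, 260, 270]
  PtaVI (AGGAT, off=4): starts [27, 97, 112, 130, 138, 143, 172, 197, 282] → cuts [31, 101, 116, 134, 142, 147, 176, 201, 286]
  MvoI (TAGTG, off=0): starts [0, 20, 73, 90, 123, 202, 222, 248] → cuts [20, 73, 90, 123, 202, 222, 248] (position 0 is a terminus of the linear molecule — no cut)
  FykIX (CCGG, off=1): starts [16, 43, 56, 209] → cuts [17, 44, 57, 210]
  TgoX (TACGG, off=0): starts [10, 156, 165] → cuts [10, 156, 165]

All cut coordinates (distinct, sorted): [10, 17, 20, 31, 35, 44, 57, 73, 79, 90, 101, 116, 123, 134, 142, 147, 156, 165, 176, 190, 201, 202, 210, 222, 248, 260, 270, 286]

Fragments:
  [0,10): 10 bp
  [10,17): 7 bp
  [17,20): 3 bp
  [20,31): 11 bp
  [31,35): 4 bp
  [35,44): 9 bp
  [44,57): 13 bp
  [57,73): 16 bp
  [73,79): 6 bp
  [79,90): 11 bp
  [90,101): 11 bp
  [101,116): 15 bp
  [116,123): 7 bp
  [123,134): 11 bp
  [134,142): 8 bp
  [142,147): 5 bp
  [147,156): 9 bp
  [156,165): 9 bp
  [165,176): 11 bp
  [176,190): 14 bp
  [190,201): 11 bp
  [201,202): 1 bp
  [202,210): 8 bp
  [210,222): 12 bp
  [222,248): 26 bp
  [248,260): 12 bp
  [260,270): 10 bp
  [270,286): 16 bp
  [286,291): 5 bp

[1,3,4,5,5,6,7,7,8,8,9,9,9,10,10,11,11,11,11,11,11,12,12,13,14,15,16,16,26]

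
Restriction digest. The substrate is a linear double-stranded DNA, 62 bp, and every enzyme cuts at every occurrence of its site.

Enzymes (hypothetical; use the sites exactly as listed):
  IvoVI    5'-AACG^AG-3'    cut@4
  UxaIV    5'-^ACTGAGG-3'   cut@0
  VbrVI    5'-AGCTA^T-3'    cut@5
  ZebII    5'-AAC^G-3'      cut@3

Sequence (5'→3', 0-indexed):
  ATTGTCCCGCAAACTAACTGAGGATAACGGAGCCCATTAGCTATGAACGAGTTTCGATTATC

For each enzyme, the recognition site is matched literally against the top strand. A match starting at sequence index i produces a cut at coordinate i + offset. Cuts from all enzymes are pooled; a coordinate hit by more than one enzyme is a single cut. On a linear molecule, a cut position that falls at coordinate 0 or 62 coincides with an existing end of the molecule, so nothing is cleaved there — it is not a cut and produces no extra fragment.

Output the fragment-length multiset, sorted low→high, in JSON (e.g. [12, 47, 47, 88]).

[1,5,12,13,15,16]

Scan for sites:
  IvoVI (AACGAG, off=4): starts [45] → cuts [49]
  UxaIV (ACTGAGG, off=0): starts [16] → cuts [16]
  VbrVI (AGCTAT, off=5): starts [38] → cuts [43]
  ZebII (AACG, off=3): starts [25, 45] → cuts [28, 48]

Pooled cuts: [16, 28, 43, 48, 49]

Fragments:
  [0,16): 16 bp
  [16,28): 12 bp
  [28,43): 15 bp
  [43,48): 5 bp
  [48,49): 1 bp
  [49,62): 13 bp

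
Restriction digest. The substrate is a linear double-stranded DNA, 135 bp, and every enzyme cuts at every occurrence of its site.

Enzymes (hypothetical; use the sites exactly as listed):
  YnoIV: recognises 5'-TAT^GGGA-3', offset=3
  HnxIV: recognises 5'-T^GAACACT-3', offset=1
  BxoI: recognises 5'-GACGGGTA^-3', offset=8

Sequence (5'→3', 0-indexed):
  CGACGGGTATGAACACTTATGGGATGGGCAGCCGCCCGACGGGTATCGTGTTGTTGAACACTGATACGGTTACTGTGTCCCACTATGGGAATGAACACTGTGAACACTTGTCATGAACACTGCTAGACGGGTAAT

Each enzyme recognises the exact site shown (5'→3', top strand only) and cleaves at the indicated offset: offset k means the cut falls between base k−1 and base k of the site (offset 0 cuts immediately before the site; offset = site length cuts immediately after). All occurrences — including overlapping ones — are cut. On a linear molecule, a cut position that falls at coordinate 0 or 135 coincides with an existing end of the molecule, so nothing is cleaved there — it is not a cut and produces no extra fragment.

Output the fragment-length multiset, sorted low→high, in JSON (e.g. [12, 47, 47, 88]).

[1,2,6,9,9,10,10,13,19,25,31]

Per-enzyme occurrences:
  YnoIV TATGGGA/3: at [17, 83] ⇒ [20, 86]
  HnxIV TGAACACT/1: at [9, 54, 91, 100, 113] ⇒ [10, 55, 92, 101, 114]
  BxoI GACGGGTA/8: at [1, 37, 125] ⇒ [9, 45, 133]

All cut coordinates (distinct, sorted): [9, 10, 20, 45, 55, 86, 92, 101, 114, 133]

Fragments:
  [0,9): 9 bp
  [9,10): 1 bp
  [10,20): 10 bp
  [20,45): 25 bp
  [45,55): 10 bp
  [55,86): 31 bp
  [86,92): 6 bp
  [92,101): 9 bp
  [101,114): 13 bp
  [114,133): 19 bp
  [133,135): 2 bp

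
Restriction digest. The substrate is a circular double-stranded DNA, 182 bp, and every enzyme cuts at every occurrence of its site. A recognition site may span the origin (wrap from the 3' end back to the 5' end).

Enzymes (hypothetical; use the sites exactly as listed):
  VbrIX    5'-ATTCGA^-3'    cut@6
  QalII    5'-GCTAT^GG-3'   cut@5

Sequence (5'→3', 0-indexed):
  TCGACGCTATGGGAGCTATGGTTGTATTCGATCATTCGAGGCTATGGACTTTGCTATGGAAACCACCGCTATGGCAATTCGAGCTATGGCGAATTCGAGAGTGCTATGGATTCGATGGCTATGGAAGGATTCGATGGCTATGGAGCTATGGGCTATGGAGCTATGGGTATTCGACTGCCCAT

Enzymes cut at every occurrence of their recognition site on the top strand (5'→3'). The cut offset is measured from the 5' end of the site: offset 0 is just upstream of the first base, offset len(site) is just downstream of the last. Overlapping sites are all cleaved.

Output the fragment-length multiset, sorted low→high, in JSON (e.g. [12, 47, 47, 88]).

Site scan:
  VbrIX (ATTCGA, off=6): starts [25, 33, 76, 92, 109, 128, 168, 180] → cuts [4, 31, 39, 82, 98, 115, 134, 174]
  QalII (GCTATGG, off=5): starts [5, 14, 40, 52, 67, 82, 102, 117, 136, 144, 151, 159] → cuts [10, 19, 45, 57, 72, 87, 107, 122, 141, 149, 156, 164]

All cut coordinates (distinct, sorted): [4, 10, 19, 31, 39, 45, 57, 72, 82, 87, 98, 107, 115, 122, 134, 141, 149, 156, 164, 174]

Fragment lengths:
  4→10: 6 bp
  10→19: 9 bp
  19→31: 12 bp
  31→39: 8 bp
  39→45: 6 bp
  45→57: 12 bp
  57→72: 15 bp
  72→82: 10 bp
  82→87: 5 bp
  87→98: 11 bp
  98→107: 9 bp
  107→115: 8 bp
  115→122: 7 bp
  122→134: 12 bp
  134→141: 7 bp
  141→149: 8 bp
  149→156: 7 bp
  156→164: 8 bp
  164→174: 10 bp
  174→4 (wrap): 182-174+4 = 12 bp

[5,6,6,7,7,7,8,8,8,8,9,9,10,10,11,12,12,12,12,15]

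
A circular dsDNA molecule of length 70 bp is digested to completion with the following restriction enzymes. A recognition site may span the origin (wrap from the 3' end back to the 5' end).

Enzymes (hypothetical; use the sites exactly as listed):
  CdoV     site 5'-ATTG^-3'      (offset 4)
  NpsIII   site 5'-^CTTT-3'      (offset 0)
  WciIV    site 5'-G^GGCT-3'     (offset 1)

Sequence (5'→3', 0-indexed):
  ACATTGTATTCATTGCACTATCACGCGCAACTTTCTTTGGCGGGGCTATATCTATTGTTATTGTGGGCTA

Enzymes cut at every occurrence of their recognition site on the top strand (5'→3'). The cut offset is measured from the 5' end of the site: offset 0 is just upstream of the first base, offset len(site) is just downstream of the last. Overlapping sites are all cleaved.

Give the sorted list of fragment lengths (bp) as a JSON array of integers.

[2,4,6,9,9,11,14,15]

Scan for sites:
  CdoV ATTG/4: at [2, 11, 53, 59] ⇒ [6, 15, 57, 63]
  NpsIII CTTT/0: at [30, 34] ⇒ [30, 34]
  WciIV GGGCT/1: at [42, 64] ⇒ [43, 65]

All cut coordinates (distinct, sorted): [6, 15, 30, 34, 43, 57, 63, 65]

Fragment lengths:
  6→15: 9 bp
  15→30: 15 bp
  30→34: 4 bp
  34→43: 9 bp
  43→57: 14 bp
  57→63: 6 bp
  63→65: 2 bp
  65→6 (wrap): 70-65+6 = 11 bp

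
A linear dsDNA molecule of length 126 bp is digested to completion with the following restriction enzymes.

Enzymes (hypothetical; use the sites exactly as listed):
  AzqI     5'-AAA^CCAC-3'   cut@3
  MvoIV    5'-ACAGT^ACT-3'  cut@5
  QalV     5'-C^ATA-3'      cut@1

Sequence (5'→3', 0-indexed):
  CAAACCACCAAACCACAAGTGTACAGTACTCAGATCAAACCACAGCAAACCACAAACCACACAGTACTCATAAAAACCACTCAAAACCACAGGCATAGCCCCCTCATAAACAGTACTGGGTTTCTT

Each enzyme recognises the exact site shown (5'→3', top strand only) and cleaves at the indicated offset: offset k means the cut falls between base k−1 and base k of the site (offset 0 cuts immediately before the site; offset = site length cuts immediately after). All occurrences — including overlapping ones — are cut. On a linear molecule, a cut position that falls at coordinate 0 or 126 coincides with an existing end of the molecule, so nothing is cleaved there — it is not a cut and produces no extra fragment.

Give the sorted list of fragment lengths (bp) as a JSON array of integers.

Per-enzyme occurrences:
  AzqI AAACCAC/3: at [1, 9, 36, 46, 53, 73, 83] ⇒ [4, 12, 39, 49, 56, 76, 86]
  MvoIV ACAGTACT/5: at [22, 60, 109] ⇒ [27, 65, 114]
  QalV CATA/1: at [68, 93, 104] ⇒ [69, 94, 105]

All cut coordinates (distinct, sorted): [4, 12, 27, 39, 49, 56, 65, 69, 76, 86, 94, 105, 114]

Fragment lengths:
  [0,4): 4 bp
  [4,12): 8 bp
  [12,27): 15 bp
  [27,39): 12 bp
  [39,49): 10 bp
  [49,56): 7 bp
  [56,65): 9 bp
  [65,69): 4 bp
  [69,76): 7 bp
  [76,86): 10 bp
  [86,94): 8 bp
  [94,105): 11 bp
  [105,114): 9 bp
  [114,126): 12 bp

[4,4,7,7,8,8,9,9,10,10,11,12,12,15]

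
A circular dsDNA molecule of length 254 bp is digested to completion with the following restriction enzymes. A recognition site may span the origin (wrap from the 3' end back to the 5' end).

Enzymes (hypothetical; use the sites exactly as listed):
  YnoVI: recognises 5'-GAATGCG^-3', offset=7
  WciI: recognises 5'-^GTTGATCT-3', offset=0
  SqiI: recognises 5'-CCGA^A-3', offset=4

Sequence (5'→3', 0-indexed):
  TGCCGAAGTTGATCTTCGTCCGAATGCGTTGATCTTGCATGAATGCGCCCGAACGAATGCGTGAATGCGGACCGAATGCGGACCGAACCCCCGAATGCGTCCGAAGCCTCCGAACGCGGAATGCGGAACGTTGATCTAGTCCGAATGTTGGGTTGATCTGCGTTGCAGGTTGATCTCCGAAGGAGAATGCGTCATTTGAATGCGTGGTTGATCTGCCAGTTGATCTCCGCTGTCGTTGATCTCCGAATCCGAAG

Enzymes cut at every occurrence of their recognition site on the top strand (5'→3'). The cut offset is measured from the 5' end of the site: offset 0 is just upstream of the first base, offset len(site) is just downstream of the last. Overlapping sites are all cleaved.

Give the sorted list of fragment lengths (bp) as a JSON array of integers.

[1,1,2,4,4,5,5,5,5,6,6,6,7,8,8,8,9,9,11,12,12,12,12,13,15,16,16,17,19]

Per-enzyme occurrences:
  YnoVI GAATGCG/7: at [21, 40, 54, 62, 73, 92, 118, 184, 197] ⇒ [28, 47, 61, 69, 80, 99, 125, 191, 204]
  WciI GTTGATCT/0: at [7, 27, 129, 151, 168, 206, 218, 234] ⇒ [7, 27, 129, 151, 168, 206, 218, 234]
  SqiI CCGAA/4: at [2, 19, 48, 71, 82, 90, 100, 109, 140, 176, 242, 248] ⇒ [6, 23, 52, 75, 86, 94, 104, 113, 144, 180, 246, 252]

All cut coordinates (distinct, sorted): [6, 7, 23, 27, 28, 47, 52, 61, 69, 75, 80, 86, 94, 99, 104, 113, 125, 129, 144, 151, 168, 180, 191, 204, 206, 218, 234, 246, 252]

Fragments:
  6→7: 1 bp
  7→23: 16 bp
  23→27: 4 bp
  27→28: 1 bp
  28→47: 19 bp
  47→52: 5 bp
  52→61: 9 bp
  61→69: 8 bp
  69→75: 6 bp
  75→80: 5 bp
  80→86: 6 bp
  86→94: 8 bp
  94→99: 5 bp
  99→104: 5 bp
  104→113: 9 bp
  113→125: 12 bp
  125→129: 4 bp
  129→144: 15 bp
  144→151: 7 bp
  151→168: 17 bp
  168→180: 12 bp
  180→191: 11 bp
  191→204: 13 bp
  204→206: 2 bp
  206→218: 12 bp
  218→234: 16 bp
  234→246: 12 bp
  246→252: 6 bp
  252→6 (wrap): 254-252+6 = 8 bp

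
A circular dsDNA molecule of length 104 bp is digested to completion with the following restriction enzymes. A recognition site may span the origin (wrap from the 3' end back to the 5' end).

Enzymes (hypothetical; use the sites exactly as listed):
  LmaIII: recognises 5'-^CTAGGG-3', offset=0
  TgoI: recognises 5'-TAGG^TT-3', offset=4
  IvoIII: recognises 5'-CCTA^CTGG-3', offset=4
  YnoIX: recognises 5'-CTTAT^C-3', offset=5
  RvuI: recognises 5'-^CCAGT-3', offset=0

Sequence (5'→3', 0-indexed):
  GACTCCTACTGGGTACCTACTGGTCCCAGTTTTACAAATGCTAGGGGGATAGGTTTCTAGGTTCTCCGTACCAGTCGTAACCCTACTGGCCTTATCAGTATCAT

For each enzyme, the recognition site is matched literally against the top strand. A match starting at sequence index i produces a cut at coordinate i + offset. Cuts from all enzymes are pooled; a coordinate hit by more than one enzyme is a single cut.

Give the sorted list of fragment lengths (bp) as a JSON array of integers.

[6,8,9,10,11,13,15,15,17]

Site scan:
  LmaIII CTAGGG/0: at [40] ⇒ [40]
  TgoI TAGGTT/4: at [49, 57] ⇒ [53, 61]
  IvoIII CCTACTGG/4: at [4, 15, 81] ⇒ [8, 19, 85]
  YnoIX CTTATC/5: at [90] ⇒ [95]
  RvuI CCAGT/0: at [25, 70] ⇒ [25, 70]

Pooled cuts: [8, 19, 25, 40, 53, 61, 70, 85, 95]

Fragment lengths:
  8→19: 11 bp
  19→25: 6 bp
  25→40: 15 bp
  40→53: 13 bp
  53→61: 8 bp
  61→70: 9 bp
  70→85: 15 bp
  85→95: 10 bp
  95→8 (wrap): 104-95+8 = 17 bp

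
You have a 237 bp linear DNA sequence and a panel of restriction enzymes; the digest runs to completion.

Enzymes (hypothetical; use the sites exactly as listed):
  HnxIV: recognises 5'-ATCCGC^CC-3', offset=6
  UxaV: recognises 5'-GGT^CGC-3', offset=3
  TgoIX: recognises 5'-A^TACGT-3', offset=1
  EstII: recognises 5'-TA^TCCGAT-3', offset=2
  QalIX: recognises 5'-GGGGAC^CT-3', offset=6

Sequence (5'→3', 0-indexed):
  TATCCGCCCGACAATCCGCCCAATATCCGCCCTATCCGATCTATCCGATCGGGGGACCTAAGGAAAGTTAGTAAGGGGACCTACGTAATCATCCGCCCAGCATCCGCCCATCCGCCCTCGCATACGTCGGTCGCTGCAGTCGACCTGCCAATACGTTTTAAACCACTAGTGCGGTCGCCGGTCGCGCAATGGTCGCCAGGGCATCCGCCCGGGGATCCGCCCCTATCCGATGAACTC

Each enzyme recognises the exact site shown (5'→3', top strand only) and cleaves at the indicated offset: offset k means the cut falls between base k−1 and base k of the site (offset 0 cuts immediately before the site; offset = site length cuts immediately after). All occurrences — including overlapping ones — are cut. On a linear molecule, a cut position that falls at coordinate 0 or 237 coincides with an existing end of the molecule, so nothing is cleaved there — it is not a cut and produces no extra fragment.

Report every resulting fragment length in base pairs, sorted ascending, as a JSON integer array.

Site scan:
  HnxIV ATCCGCCC/6: at [1, 13, 24, 90, 101, 109, 202, 214] ⇒ [7, 19, 30, 96, 107, 115, 208, 220]
  UxaV GGTCGC/3: at [128, 172, 179, 190] ⇒ [131, 175, 182, 193]
  TgoIX ATACGT/1: at [121, 150] ⇒ [122, 151]
  EstII TATCCGAT/2: at [32, 41, 223] ⇒ [34, 43, 225]
  QalIX GGGGACCT/6: at [51, 74] ⇒ [57, 80]

Pooled cuts: [7, 19, 30, 34, 43, 57, 80, 96, 107, 115, 122, 131, 151, 175, 182, 193, 208, 220, 225]

Fragment lengths:
  [0,7): 7 bp
  [7,19): 12 bp
  [19,30): 11 bp
  [30,34): 4 bp
  [34,43): 9 bp
  [43,57): 14 bp
  [57,80): 23 bp
  [80,96): 16 bp
  [96,107): 11 bp
  [107,115): 8 bp
  [115,122): 7 bp
  [122,131): 9 bp
  [131,151): 20 bp
  [151,175): 24 bp
  [175,182): 7 bp
  [182,193): 11 bp
  [193,208): 15 bp
  [208,220): 12 bp
  [220,225): 5 bp
  [225,237): 12 bp

[4,5,7,7,7,8,9,9,11,11,11,12,12,12,14,15,16,20,23,24]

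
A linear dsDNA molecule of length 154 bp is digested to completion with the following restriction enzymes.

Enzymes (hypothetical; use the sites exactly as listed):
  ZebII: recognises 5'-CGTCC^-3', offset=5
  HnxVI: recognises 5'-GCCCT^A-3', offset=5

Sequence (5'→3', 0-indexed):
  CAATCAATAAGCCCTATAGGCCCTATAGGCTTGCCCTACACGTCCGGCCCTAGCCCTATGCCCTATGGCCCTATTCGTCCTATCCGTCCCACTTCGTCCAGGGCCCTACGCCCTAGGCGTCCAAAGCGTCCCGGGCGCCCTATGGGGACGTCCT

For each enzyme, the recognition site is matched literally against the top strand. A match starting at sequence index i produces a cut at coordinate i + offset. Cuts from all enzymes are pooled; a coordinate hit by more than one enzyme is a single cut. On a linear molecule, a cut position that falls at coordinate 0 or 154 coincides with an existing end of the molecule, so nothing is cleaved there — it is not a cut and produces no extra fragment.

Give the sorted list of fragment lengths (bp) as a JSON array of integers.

[1,6,6,7,7,8,8,8,8,8,9,9,9,10,10,12,13,15]

Scan for sites:
  ZebII (CGTCC, off=5): starts [40, 75, 84, 94, 117, 126, 148] → cuts [45, 80, 89, 99, 122, 131, 153]
  HnxVI (GCCCTA, off=5): starts [10, 19, 32, 46, 52, 59, 67, 102, 109, 136] → cuts [15, 24, 37, 51, 57, 64, 72, 107, 114, 141]

Pooled cuts: [15, 24, 37, 45, 51, 57, 64, 72, 80, 89, 99, 107, 114, 122, 131, 141, 153]

Fragment lengths:
  [0,15): 15 bp
  [15,24): 9 bp
  [24,37): 13 bp
  [37,45): 8 bp
  [45,51): 6 bp
  [51,57): 6 bp
  [57,64): 7 bp
  [64,72): 8 bp
  [72,80): 8 bp
  [80,89): 9 bp
  [89,99): 10 bp
  [99,107): 8 bp
  [107,114): 7 bp
  [114,122): 8 bp
  [122,131): 9 bp
  [131,141): 10 bp
  [141,153): 12 bp
  [153,154): 1 bp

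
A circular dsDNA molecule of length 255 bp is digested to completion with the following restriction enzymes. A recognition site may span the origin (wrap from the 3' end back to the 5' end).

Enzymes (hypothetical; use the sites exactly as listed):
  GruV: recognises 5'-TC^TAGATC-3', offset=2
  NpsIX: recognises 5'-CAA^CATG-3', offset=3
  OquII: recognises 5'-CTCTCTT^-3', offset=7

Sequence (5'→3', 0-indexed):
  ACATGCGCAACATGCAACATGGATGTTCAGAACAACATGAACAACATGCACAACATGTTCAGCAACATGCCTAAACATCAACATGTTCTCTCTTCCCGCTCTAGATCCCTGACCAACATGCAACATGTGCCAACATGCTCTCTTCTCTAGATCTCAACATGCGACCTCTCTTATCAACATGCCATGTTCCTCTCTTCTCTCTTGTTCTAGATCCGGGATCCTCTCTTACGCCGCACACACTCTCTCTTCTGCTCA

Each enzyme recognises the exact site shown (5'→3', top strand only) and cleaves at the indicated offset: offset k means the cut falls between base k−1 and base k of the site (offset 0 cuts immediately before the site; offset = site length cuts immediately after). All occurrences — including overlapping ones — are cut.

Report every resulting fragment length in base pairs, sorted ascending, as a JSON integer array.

[3,4,5,7,7,7,7,8,9,9,9,10,10,11,12,13,15,15,16,18,19,20,21]

Per-enzyme occurrences:
  GruV (TCTAGATC, off=2): starts [99, 145, 205] → cuts [101, 147, 207]
  NpsIX (CAACATG, off=3): starts [7, 14, 32, 41, 50, 62, 78, 113, 120, 130, 154, 174, 253] → cuts [1, 10, 17, 35, 44, 53, 65, 81, 116, 123, 133, 157, 177]
  OquII (CTCTCTT, off=7): starts [87, 137, 165, 189, 196, 220, 241] → cuts [94, 144, 172, 196, 203, 227, 248]

Pooled cuts: [1, 10, 17, 35, 44, 53, 65, 81, 94, 101, 116, 123, 133, 144, 147, 157, 172, 177, 196, 203, 207, 227, 248]

Fragment lengths:
  1→10: 9 bp
  10→17: 7 bp
  17→35: 18 bp
  35→44: 9 bp
  44→53: 9 bp
  53→65: 12 bp
  65→81: 16 bp
  81→94: 13 bp
  94→101: 7 bp
  101→116: 15 bp
  116→123: 7 bp
  123→133: 10 bp
  133→144: 11 bp
  144→147: 3 bp
  147→157: 10 bp
  157→172: 15 bp
  172→177: 5 bp
  177→196: 19 bp
  196→203: 7 bp
  203→207: 4 bp
  207→227: 20 bp
  227→248: 21 bp
  248→1 (wrap): 255-248+1 = 8 bp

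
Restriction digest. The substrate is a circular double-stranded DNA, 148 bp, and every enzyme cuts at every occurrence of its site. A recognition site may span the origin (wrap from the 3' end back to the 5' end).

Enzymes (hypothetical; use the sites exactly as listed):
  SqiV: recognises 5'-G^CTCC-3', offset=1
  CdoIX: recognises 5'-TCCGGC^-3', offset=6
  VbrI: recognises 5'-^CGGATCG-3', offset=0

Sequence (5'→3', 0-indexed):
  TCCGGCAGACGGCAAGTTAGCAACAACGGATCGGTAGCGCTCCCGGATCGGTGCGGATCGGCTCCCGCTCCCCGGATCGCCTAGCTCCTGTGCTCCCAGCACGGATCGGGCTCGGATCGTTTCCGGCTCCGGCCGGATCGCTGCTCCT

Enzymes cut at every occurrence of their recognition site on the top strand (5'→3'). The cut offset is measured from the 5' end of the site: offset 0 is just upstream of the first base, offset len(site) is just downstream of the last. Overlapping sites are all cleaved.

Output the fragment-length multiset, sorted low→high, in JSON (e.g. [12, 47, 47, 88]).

Per-enzyme occurrences:
  SqiV GCTCC/1: at [38, 60, 66, 83, 91, 125, 142] ⇒ [39, 61, 67, 84, 92, 126, 143]
  CdoIX TCCGGC/6: at [0, 121, 127] ⇒ [6, 127, 133]
  VbrI CGGATCG/0: at [26, 43, 53, 72, 101, 112, 133] ⇒ [26, 43, 53, 72, 101, 112, 133]

Pooled cuts: [6, 26, 39, 43, 53, 61, 67, 72, 84, 92, 101, 112, 126, 127, 133, 143]

Fragments:
  6→26: 20 bp
  26→39: 13 bp
  39→43: 4 bp
  43→53: 10 bp
  53→61: 8 bp
  61→67: 6 bp
  67→72: 5 bp
  72→84: 12 bp
  84→92: 8 bp
  92→101: 9 bp
  101→112: 11 bp
  112→126: 14 bp
  126→127: 1 bp
  127→133: 6 bp
  133→143: 10 bp
  143→6 (wrap): 148-143+6 = 11 bp

[1,4,5,6,6,8,8,9,10,10,11,11,12,13,14,20]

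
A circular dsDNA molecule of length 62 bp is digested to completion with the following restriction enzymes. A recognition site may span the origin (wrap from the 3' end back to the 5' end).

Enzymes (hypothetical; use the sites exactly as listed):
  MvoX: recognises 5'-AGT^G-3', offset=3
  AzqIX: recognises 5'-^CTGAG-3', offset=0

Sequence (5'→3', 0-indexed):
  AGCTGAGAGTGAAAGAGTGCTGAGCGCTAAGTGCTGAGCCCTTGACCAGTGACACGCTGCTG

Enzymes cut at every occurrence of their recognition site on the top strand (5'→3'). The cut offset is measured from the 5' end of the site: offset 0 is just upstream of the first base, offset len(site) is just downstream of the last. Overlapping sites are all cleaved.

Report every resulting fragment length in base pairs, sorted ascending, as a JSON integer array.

Scan for sites:
  MvoX (AGTG, off=3): starts [7, 15, 29, 47] → cuts [10, 18, 32, 50]
  AzqIX (CTGAG, off=0): starts [2, 19, 33, 59] → cuts [2, 19, 33, 59]

All cut coordinates (distinct, sorted): [2, 10, 18, 19, 32, 33, 50, 59]

Fragments:
  2→10: 8 bp
  10→18: 8 bp
  18→19: 1 bp
  19→32: 13 bp
  32→33: 1 bp
  33→50: 17 bp
  50→59: 9 bp
  59→2 (wrap): 62-59+2 = 5 bp

[1,1,5,8,8,9,13,17]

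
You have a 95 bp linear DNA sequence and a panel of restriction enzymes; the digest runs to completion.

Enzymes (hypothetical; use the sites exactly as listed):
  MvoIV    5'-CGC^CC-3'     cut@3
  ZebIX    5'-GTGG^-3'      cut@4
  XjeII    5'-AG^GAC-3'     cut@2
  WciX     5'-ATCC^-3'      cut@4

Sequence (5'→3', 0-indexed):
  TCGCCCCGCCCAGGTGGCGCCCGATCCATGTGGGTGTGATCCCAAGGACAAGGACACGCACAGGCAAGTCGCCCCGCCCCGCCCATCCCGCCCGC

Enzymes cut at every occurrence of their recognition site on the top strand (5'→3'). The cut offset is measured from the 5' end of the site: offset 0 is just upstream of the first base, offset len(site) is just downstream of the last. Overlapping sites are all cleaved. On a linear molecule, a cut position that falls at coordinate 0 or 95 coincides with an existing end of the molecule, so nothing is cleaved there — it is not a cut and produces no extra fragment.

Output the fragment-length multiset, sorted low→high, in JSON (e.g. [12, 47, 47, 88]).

[3,3,4,4,4,5,5,5,6,6,6,7,8,9,20]

Site scan:
  MvoIV CGCCC/3: at [1, 6, 17, 69, 74, 79, 88] ⇒ [4, 9, 20, 72, 77, 82, 91]
  ZebIX GTGG/4: at [13, 29] ⇒ [17, 33]
  XjeII AGGAC/2: at [44, 50] ⇒ [46, 52]
  WciX ATCC/4: at [23, 38, 84] ⇒ [27, 42, 88]

Pooled cuts: [4, 9, 17, 20, 27, 33, 42, 46, 52, 72, 77, 82, 88, 91]

Fragment lengths:
  [0,4): 4 bp
  [4,9): 5 bp
  [9,17): 8 bp
  [17,20): 3 bp
  [20,27): 7 bp
  [27,33): 6 bp
  [33,42): 9 bp
  [42,46): 4 bp
  [46,52): 6 bp
  [52,72): 20 bp
  [72,77): 5 bp
  [77,82): 5 bp
  [82,88): 6 bp
  [88,91): 3 bp
  [91,95): 4 bp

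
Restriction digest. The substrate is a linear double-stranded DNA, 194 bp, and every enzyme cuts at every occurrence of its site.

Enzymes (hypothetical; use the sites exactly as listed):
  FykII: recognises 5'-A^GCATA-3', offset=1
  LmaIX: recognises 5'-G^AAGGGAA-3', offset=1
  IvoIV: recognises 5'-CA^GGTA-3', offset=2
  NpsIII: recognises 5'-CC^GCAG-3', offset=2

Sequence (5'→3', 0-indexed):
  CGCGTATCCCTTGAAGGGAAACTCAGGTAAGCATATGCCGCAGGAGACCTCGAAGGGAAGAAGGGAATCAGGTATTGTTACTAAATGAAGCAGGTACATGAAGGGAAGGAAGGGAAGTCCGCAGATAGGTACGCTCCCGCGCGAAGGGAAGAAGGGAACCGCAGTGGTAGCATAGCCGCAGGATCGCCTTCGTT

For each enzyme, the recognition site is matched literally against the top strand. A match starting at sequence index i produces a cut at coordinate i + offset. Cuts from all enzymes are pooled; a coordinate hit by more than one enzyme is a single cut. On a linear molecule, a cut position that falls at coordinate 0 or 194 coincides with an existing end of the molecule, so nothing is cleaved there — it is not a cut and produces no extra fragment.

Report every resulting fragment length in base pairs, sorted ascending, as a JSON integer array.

Per-enzyme occurrences:
  FykII (AGCATA, off=1): starts [29, 168] → cuts [30, 169]
  LmaIX (GAAGGGAA, off=1): starts [12, 51, 59, 99, 108, 142, 150] → cuts [13, 52, 60, 100, 109, 143, 151]
  IvoIV (CAGGTA, off=2): starts [23, 68, 90] → cuts [25, 70, 92]
  NpsIII (CCGCAG, off=2): starts [37, 118, 158, 175] → cuts [39, 120, 160, 177]

All cut coordinates (distinct, sorted): [13, 25, 30, 39, 52, 60, 70, 92, 100, 109, 120, 143, 151, 160, 169, 177]

Fragment lengths:
  [0,13): 13 bp
  [13,25): 12 bp
  [25,30): 5 bp
  [30,39): 9 bp
  [39,52): 13 bp
  [52,60): 8 bp
  [60,70): 10 bp
  [70,92): 22 bp
  [92,100): 8 bp
  [100,109): 9 bp
  [109,120): 11 bp
  [120,143): 23 bp
  [143,151): 8 bp
  [151,160): 9 bp
  [160,169): 9 bp
  [169,177): 8 bp
  [177,194): 17 bp

[5,8,8,8,8,9,9,9,9,10,11,12,13,13,17,22,23]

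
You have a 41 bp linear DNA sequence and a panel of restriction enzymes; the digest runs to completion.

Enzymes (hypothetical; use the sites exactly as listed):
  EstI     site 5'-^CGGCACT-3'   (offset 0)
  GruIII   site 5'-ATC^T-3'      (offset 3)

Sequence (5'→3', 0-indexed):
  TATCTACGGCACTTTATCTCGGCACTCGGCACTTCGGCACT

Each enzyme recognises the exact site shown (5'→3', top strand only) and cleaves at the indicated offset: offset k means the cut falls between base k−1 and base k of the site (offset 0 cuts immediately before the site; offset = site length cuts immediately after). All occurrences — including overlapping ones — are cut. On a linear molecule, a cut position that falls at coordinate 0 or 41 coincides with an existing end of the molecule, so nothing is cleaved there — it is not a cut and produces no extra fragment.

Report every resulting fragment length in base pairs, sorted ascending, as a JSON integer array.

[1,2,4,7,7,8,12]

Site scan:
  EstI (CGGCACT, off=0): starts [6, 19, 26, 34] → cuts [6, 19, 26, 34]
  GruIII (ATCT, off=3): starts [1, 15] → cuts [4, 18]

Pooled cuts: [4, 6, 18, 19, 26, 34]

Fragment lengths:
  [0,4): 4 bp
  [4,6): 2 bp
  [6,18): 12 bp
  [18,19): 1 bp
  [19,26): 7 bp
  [26,34): 8 bp
  [34,41): 7 bp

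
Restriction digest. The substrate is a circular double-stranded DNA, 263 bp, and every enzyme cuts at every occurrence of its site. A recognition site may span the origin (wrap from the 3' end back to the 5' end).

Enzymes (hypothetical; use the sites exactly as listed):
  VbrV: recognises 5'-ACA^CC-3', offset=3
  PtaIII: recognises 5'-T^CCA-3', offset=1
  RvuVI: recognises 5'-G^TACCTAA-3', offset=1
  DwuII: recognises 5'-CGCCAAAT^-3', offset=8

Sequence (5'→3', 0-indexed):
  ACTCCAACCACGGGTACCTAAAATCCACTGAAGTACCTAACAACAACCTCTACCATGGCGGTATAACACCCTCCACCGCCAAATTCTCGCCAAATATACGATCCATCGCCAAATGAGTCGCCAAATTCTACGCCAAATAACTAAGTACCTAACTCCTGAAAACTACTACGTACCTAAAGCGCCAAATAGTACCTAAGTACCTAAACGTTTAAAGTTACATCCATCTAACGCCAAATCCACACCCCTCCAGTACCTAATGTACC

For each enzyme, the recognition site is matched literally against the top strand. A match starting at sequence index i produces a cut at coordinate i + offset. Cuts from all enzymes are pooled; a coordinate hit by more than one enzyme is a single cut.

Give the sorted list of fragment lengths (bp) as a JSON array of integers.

Scan for sites:
  VbrV ACACC/3: at [65, 238] ⇒ [68, 241]
  PtaIII TCCA/1: at [2, 23, 71, 101, 219, 235, 245] ⇒ [3, 24, 72, 102, 220, 236, 246]
  RvuVI GTACCTAA/1: at [13, 32, 144, 169, 188, 196, 249] ⇒ [14, 33, 145, 170, 189, 197, 250]
  DwuII CGCCAAAT/8: at [76, 87, 106, 118, 130, 179, 228] ⇒ [84, 95, 114, 126, 138, 187, 236]

Pooled cuts: [3, 14, 24, 33, 68, 72, 84, 95, 102, 114, 126, 138, 145, 170, 187, 189, 197, 220, 236, 241, 246, 250]

Fragments:
  3→14: 11 bp
  14→24: 10 bp
  24→33: 9 bp
  33→68: 35 bp
  68→72: 4 bp
  72→84: 12 bp
  84→95: 11 bp
  95→102: 7 bp
  102→114: 12 bp
  114→126: 12 bp
  126→138: 12 bp
  138→145: 7 bp
  145→170: 25 bp
  170→187: 17 bp
  187→189: 2 bp
  189→197: 8 bp
  197→220: 23 bp
  220→236: 16 bp
  236→241: 5 bp
  241→246: 5 bp
  246→250: 4 bp
  250→3 (wrap): 263-250+3 = 16 bp

[2,4,4,5,5,7,7,8,9,10,11,11,12,12,12,12,16,16,17,23,25,35]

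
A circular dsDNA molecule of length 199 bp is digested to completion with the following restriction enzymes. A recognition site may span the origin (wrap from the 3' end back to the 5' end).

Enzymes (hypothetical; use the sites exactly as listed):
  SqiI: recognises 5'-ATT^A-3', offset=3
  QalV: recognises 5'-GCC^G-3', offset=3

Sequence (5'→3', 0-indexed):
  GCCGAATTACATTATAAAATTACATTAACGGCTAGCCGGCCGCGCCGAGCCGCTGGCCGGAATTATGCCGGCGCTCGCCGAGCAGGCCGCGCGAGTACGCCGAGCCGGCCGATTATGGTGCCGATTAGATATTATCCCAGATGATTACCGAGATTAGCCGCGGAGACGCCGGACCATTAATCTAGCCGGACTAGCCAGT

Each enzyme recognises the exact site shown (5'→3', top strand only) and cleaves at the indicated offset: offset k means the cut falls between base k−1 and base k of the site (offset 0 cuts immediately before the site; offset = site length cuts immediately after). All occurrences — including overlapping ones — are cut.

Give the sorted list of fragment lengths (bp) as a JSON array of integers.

Scan for sites:
  SqiI (ATTA, off=3): starts [5, 10, 18, 23, 61, 111, 123, 130, 143, 152, 175] → cuts [8, 13, 21, 26, 64, 114, 126, 133, 146, 155, 178]
  QalV (GCCG, off=3): starts [0, 34, 38, 43, 48, 55, 66, 76, 85, 98, 103, 107, 119, 156, 167, 184] → cuts [3, 37, 41, 46, 51, 58, 69, 79, 88, 101, 106, 110, 122, 159, 170, 187]

Pooled cuts: [3, 8, 13, 21, 26, 37, 41, 46, 51, 58, 64, 69, 79, 88, 101, 106, 110, 114, 122, 126, 133, 146, 155, 159, 170, 178, 187]

Fragments:
  3→8: 5 bp
  8→13: 5 bp
  13→21: 8 bp
  21→26: 5 bp
  26→37: 11 bp
  37→41: 4 bp
  41→46: 5 bp
  46→51: 5 bp
  51→58: 7 bp
  58→64: 6 bp
  64→69: 5 bp
  69→79: 10 bp
  79→88: 9 bp
  88→101: 13 bp
  101→106: 5 bp
  106→110: 4 bp
  110→114: 4 bp
  114→122: 8 bp
  122→126: 4 bp
  126→133: 7 bp
  133→146: 13 bp
  146→155: 9 bp
  155→159: 4 bp
  159→170: 11 bp
  170→178: 8 bp
  178→187: 9 bp
  187→3 (wrap): 199-187+3 = 15 bp

[4,4,4,4,4,5,5,5,5,5,5,5,6,7,7,8,8,8,9,9,9,10,11,11,13,13,15]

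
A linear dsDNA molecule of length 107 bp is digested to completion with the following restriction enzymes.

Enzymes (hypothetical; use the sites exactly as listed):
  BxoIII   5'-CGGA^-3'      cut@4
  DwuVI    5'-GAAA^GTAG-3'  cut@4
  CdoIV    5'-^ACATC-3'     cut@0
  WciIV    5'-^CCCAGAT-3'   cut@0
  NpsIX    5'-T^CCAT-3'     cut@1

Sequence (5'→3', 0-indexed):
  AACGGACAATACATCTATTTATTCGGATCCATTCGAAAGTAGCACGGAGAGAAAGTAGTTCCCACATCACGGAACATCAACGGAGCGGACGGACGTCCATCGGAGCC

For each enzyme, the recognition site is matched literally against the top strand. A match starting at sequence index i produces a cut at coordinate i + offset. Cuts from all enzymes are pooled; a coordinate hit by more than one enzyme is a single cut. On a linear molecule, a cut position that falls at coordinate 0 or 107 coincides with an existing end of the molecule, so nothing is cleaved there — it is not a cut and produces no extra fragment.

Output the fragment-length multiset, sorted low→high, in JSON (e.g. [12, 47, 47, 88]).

[1,3,3,4,4,5,6,6,8,9,10,10,10,11,17]

Site scan:
  BxoIII CGGA/4: at [2, 23, 44, 69, 80, 85, 89, 100] ⇒ [6, 27, 48, 73, 84, 89, 93, 104]
  DwuVI GAAAGTAG/4: at [34, 50] ⇒ [38, 54]
  CdoIV ACATC/0: at [10, 63, 73] ⇒ [10, 63, 73]
  WciIV (CCCAGAT, off=0): no sites
  NpsIX TCCAT/1: at [27, 95] ⇒ [28, 96]

Pooled cuts: [6, 10, 27, 28, 38, 48, 54, 63, 73, 84, 89, 93, 96, 104]

Fragments:
  [0,6): 6 bp
  [6,10): 4 bp
  [10,27): 17 bp
  [27,28): 1 bp
  [28,38): 10 bp
  [38,48): 10 bp
  [48,54): 6 bp
  [54,63): 9 bp
  [63,73): 10 bp
  [73,84): 11 bp
  [84,89): 5 bp
  [89,93): 4 bp
  [93,96): 3 bp
  [96,104): 8 bp
  [104,107): 3 bp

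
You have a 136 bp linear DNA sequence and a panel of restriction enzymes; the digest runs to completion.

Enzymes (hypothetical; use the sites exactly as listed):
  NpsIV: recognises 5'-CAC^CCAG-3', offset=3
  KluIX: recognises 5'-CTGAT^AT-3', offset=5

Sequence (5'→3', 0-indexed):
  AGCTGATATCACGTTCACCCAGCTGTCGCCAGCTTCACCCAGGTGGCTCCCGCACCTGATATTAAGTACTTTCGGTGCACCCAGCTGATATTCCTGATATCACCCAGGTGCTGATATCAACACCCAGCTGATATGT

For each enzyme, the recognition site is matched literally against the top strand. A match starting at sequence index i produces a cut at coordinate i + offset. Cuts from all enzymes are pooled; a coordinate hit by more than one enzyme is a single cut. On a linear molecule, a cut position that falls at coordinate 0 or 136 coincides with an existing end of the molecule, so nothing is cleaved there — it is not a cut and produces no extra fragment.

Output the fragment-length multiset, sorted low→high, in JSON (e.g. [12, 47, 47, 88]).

[4,5,7,8,9,9,9,11,12,20,20,22]

Scan for sites:
  NpsIV CACCCAG/3: at [15, 35, 77, 100, 120] ⇒ [18, 38, 80, 103, 123]
  KluIX CTGATAT/5: at [2, 55, 84, 93, 110, 127] ⇒ [7, 60, 89, 98, 115, 132]

All cut coordinates (distinct, sorted): [7, 18, 38, 60, 80, 89, 98, 103, 115, 123, 132]

Fragments:
  [0,7): 7 bp
  [7,18): 11 bp
  [18,38): 20 bp
  [38,60): 22 bp
  [60,80): 20 bp
  [80,89): 9 bp
  [89,98): 9 bp
  [98,103): 5 bp
  [103,115): 12 bp
  [115,123): 8 bp
  [123,132): 9 bp
  [132,136): 4 bp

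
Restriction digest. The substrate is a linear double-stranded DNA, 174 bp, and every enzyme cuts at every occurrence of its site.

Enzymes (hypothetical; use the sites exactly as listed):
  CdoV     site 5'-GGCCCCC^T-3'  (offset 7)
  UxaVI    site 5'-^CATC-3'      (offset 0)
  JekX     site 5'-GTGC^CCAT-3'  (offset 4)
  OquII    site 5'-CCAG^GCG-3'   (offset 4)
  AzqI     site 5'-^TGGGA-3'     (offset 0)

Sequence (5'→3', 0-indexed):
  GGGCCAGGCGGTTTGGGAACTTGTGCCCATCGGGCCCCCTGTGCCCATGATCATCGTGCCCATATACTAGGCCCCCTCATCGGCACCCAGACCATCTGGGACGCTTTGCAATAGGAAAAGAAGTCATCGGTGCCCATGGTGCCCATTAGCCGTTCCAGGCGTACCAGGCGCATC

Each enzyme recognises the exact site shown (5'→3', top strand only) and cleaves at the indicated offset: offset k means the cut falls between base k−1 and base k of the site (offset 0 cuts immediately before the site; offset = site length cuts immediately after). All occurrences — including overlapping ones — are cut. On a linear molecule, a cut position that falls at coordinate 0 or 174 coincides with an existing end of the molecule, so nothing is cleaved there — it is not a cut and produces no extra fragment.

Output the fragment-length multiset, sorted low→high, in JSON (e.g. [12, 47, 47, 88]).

Scan for sites:
  CdoV (GGCCCCCT, off=7): starts [32, 69] → cuts [39, 76]
  UxaVI (CATC, off=0): starts [27, 51, 77, 92, 124, 170] → cuts [27, 51, 77, 92, 124, 170]
  JekX (GTGCCCAT, off=4): starts [22, 40, 55, 129, 138] → cuts [26, 44, 59, 133, 142]
  OquII (CCAGGCG, off=4): starts [3, 154, 163] → cuts [7, 158, 167]
  AzqI (TGGGA, off=0): starts [13, 96] → cuts [13, 96]

All cut coordinates (distinct, sorted): [7, 13, 26, 27, 39, 44, 51, 59, 76, 77, 92, 96, 124, 133, 142, 158, 167, 170]

Fragment lengths:
  [0,7): 7 bp
  [7,13): 6 bp
  [13,26): 13 bp
  [26,27): 1 bp
  [27,39): 12 bp
  [39,44): 5 bp
  [44,51): 7 bp
  [51,59): 8 bp
  [59,76): 17 bp
  [76,77): 1 bp
  [77,92): 15 bp
  [92,96): 4 bp
  [96,124): 28 bp
  [124,133): 9 bp
  [133,142): 9 bp
  [142,158): 16 bp
  [158,167): 9 bp
  [167,170): 3 bp
  [170,174): 4 bp

[1,1,3,4,4,5,6,7,7,8,9,9,9,12,13,15,16,17,28]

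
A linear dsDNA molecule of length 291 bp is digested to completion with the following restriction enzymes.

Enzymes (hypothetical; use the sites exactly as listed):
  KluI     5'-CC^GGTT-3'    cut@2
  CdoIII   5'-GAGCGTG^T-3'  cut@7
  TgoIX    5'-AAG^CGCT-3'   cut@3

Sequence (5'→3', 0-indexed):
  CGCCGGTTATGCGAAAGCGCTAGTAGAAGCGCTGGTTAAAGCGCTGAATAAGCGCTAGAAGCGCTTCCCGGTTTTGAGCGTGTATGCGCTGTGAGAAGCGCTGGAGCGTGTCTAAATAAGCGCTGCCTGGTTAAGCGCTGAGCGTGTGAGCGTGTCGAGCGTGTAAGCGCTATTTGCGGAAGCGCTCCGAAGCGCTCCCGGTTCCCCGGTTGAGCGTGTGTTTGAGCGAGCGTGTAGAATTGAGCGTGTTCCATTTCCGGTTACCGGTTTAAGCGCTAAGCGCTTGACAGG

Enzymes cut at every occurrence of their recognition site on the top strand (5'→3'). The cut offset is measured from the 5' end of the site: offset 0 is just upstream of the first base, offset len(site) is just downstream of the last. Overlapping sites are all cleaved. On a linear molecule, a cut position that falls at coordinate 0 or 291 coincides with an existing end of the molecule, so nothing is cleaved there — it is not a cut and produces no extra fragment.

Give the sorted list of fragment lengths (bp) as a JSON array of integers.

[4,4,7,7,7,8,8,8,8,9,9,10,10,10,11,11,11,11,12,12,12,13,13,14,15,15,16,16]

Per-enzyme occurrences:
  KluI (CCGGTT, off=2): starts [2, 67, 197, 205, 256, 263] → cuts [4, 69, 199, 207, 258, 265]
  CdoIII (GAGCGTGT, off=7): starts [75, 103, 139, 147, 156, 211, 227, 241] → cuts [82, 110, 146, 154, 163, 218, 234, 248]
  TgoIX (AAGCGCT, off=3): starts [14, 26, 38, 49, 58, 95, 117, 132, 164, 179, 189, 270, 277] → cuts [17, 29, 41, 52, 61, 98, 120, 135, 167, 182, 192, 273, 280]

All cut coordinates (distinct, sorted): [4, 17, 29, 41, 52, 61, 69, 82, 98, 110, 120, 135, 146, 154, 163, 167, 182, 192, 199, 207, 218, 234, 248, 258, 265, 273, 280]

Fragment lengths:
  [0,4): 4 bp
  [4,17): 13 bp
  [17,29): 12 bp
  [29,41): 12 bp
  [41,52): 11 bp
  [52,61): 9 bp
  [61,69): 8 bp
  [69,82): 13 bp
  [82,98): 16 bp
  [98,110): 12 bp
  [110,120): 10 bp
  [120,135): 15 bp
  [135,146): 11 bp
  [146,154): 8 bp
  [154,163): 9 bp
  [163,167): 4 bp
  [167,182): 15 bp
  [182,192): 10 bp
  [192,199): 7 bp
  [199,207): 8 bp
  [207,218): 11 bp
  [218,234): 16 bp
  [234,248): 14 bp
  [248,258): 10 bp
  [258,265): 7 bp
  [265,273): 8 bp
  [273,280): 7 bp
  [280,291): 11 bp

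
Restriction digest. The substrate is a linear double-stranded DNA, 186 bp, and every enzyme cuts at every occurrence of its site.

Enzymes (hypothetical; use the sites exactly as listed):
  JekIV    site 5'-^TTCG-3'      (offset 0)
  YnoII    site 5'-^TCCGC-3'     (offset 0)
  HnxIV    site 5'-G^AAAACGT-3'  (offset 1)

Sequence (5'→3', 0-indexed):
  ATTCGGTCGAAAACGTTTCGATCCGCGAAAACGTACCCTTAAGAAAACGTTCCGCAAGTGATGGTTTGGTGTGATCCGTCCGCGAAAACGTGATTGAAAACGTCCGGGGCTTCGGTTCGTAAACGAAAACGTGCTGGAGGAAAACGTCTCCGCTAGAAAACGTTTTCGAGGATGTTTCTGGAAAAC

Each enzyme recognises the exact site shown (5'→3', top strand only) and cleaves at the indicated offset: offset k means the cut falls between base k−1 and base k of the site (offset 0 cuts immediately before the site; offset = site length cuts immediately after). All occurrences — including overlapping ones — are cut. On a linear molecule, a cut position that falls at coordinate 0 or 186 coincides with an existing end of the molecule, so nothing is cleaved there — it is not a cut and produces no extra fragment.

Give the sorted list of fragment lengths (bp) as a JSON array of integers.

Per-enzyme occurrences:
  JekIV TTCG/0: at [1, 16, 110, 115, 164] ⇒ [1, 16, 110, 115, 164]
  YnoII TCCGC/0: at [21, 50, 78, 148] ⇒ [21, 50, 78, 148]
  HnxIV GAAAACGT/1: at [8, 26, 42, 83, 95, 124, 139, 155] ⇒ [9, 27, 43, 84, 96, 125, 140, 156]

Pooled cuts: [1, 9, 16, 21, 27, 43, 50, 78, 84, 96, 110, 115, 125, 140, 148, 156, 164]

Fragment lengths:
  [0,1): 1 bp
  [1,9): 8 bp
  [9,16): 7 bp
  [16,21): 5 bp
  [21,27): 6 bp
  [27,43): 16 bp
  [43,50): 7 bp
  [50,78): 28 bp
  [78,84): 6 bp
  [84,96): 12 bp
  [96,110): 14 bp
  [110,115): 5 bp
  [115,125): 10 bp
  [125,140): 15 bp
  [140,148): 8 bp
  [148,156): 8 bp
  [156,164): 8 bp
  [164,186): 22 bp

[1,5,5,6,6,7,7,8,8,8,8,10,12,14,15,16,22,28]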